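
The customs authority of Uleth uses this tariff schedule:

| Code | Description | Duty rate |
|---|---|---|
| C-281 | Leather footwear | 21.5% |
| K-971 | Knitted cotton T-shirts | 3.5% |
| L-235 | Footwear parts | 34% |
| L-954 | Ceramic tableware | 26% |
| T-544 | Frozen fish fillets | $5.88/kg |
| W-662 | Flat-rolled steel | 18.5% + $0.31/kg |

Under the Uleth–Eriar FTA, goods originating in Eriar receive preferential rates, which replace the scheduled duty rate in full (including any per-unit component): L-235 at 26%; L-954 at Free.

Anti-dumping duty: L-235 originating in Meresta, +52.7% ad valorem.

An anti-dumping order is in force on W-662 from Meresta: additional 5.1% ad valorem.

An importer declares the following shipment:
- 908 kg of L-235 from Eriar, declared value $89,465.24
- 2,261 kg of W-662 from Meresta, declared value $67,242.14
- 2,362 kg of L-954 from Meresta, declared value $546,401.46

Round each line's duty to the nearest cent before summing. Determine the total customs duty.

$181,895.40

Line 1 (L-235, Eriar, 908 kg, $89,465.24):
Base rate for L-235 is 34%.
Origin Eriar qualifies under the Uleth–Eriar agreement and L-235 is covered: preferential rate 26% applies instead.
The additional-duty order on L-235 targets Meresta, not Eriar; it does not apply.
Duty = $89,465.24 × 26% = $23,260.96.
Line 2 (W-662, Meresta, 2,261 kg, $67,242.14):
Base rate for W-662 is 18.5% + $0.31/kg.
Additional duty on W-662 from Meresta: +5.1%. Applied ad valorem rate: 18.5% + 5.1% = 23.6%.
Duty = $67,242.14 × 23.6% + 2,261 × $0.31 = $16,570.06.
Line 3 (L-954, Meresta, 2,362 kg, $546,401.46):
Base rate for L-954 is 26%.
L-954 has an FTA preferential rate, but origin Meresta is not Eriar; base rate stands.
Duty = $546,401.46 × 26% = $142,064.38.
Total = $23,260.96 + $16,570.06 + $142,064.38 = $181,895.40.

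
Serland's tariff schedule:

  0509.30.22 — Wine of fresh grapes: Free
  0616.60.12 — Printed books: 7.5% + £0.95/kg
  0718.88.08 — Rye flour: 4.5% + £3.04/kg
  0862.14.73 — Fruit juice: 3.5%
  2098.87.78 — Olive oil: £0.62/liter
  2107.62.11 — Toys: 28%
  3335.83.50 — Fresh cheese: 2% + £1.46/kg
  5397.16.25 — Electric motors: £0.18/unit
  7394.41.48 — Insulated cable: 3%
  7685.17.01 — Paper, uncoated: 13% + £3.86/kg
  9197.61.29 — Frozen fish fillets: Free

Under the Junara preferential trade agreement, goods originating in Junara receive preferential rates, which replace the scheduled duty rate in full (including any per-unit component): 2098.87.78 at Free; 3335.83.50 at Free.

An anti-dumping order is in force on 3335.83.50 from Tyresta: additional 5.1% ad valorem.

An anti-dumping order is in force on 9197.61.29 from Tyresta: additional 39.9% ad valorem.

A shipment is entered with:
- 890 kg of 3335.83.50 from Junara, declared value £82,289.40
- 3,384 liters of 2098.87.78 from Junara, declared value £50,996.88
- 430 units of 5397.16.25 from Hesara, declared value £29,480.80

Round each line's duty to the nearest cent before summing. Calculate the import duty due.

£77.40

Line 1 (3335.83.50, Junara, 890 kg, £82,289.40):
Base rate for 3335.83.50 is 2% + £1.46/kg.
Origin Junara qualifies under the Serland–Junara agreement and 3335.83.50 is covered: preferential rate Free applies instead.
The additional-duty order on 3335.83.50 targets Tyresta, not Junara; it does not apply.
Duty = £82,289.40 × 0% = £0.00.
Line 2 (2098.87.78, Junara, 3,384 liters, £50,996.88):
Base rate for 2098.87.78 is £0.62/liter.
Origin Junara qualifies under the Serland–Junara agreement and 2098.87.78 is covered: preferential rate Free applies instead.
Duty = £50,996.88 × 0% = £0.00.
Line 3 (5397.16.25, Hesara, 430 units, £29,480.80):
Base rate for 5397.16.25 is £0.18/unit.
Duty = 430 × £0.18 = £77.40.
Total = £0.00 + £0.00 + £77.40 = £77.40.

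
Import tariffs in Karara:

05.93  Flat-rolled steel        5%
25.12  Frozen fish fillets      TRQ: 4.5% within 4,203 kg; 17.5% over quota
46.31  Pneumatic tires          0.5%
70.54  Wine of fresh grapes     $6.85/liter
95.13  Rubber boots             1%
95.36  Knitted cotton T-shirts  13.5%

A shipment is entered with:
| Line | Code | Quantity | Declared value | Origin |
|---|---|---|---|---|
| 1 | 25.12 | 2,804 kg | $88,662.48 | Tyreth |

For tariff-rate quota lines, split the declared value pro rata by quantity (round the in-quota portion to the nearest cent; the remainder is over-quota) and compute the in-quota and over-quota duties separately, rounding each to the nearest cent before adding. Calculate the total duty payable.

Line 1 (25.12, Tyreth, 2,804 kg, $88,662.48):
Code 25.12 is under a tariff-rate quota (threshold 4,203 kg). Quantity 2,804 kg is within the quota, so the in-quota rate 4.5% applies to the full value.
Duty = $88,662.48 × 4.5% = $3,989.81.

$3,989.81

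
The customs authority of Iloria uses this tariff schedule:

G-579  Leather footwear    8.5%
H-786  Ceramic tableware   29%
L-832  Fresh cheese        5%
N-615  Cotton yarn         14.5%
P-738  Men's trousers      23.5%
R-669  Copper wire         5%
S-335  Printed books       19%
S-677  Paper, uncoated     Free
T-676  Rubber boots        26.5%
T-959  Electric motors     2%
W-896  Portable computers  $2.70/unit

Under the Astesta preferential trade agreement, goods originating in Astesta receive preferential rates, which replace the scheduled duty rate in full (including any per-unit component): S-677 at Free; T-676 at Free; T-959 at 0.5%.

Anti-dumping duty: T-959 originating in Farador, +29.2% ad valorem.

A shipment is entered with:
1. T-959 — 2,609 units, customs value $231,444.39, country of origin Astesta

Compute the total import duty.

$1,157.22

Line 1 (T-959, Astesta, 2,609 units, $231,444.39):
Base rate for T-959 is 2%.
Origin Astesta qualifies under the Iloria–Astesta agreement and T-959 is covered: preferential rate 0.5% applies instead.
The additional-duty order on T-959 targets Farador, not Astesta; it does not apply.
Duty = $231,444.39 × 0.5% = $1,157.22.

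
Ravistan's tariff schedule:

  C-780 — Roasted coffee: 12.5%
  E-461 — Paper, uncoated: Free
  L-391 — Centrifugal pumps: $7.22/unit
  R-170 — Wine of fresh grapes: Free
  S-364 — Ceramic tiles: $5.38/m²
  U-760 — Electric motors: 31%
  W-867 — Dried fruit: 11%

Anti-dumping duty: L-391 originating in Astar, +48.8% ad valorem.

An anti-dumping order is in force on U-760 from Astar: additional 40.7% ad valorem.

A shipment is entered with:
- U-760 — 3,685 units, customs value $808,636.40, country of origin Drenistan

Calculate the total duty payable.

$250,677.28

Line 1 (U-760, Drenistan, 3,685 units, $808,636.40):
Base rate for U-760 is 31%.
The additional-duty order on U-760 targets Astar, not Drenistan; it does not apply.
Duty = $808,636.40 × 31% = $250,677.28.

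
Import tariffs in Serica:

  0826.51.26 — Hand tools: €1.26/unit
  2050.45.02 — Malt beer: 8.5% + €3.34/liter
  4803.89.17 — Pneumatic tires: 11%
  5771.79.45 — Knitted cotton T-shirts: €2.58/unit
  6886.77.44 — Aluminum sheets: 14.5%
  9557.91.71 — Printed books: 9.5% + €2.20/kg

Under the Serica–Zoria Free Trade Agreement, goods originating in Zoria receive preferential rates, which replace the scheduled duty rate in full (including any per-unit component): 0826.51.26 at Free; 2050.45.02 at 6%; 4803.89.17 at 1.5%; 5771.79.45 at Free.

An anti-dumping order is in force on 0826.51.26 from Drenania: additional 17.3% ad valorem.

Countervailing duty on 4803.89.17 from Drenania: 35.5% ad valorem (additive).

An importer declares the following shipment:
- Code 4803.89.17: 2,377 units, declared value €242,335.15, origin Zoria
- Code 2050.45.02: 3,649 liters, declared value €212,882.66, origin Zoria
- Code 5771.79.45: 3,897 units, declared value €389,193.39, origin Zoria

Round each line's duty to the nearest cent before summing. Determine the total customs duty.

Line 1 (4803.89.17, Zoria, 2,377 units, €242,335.15):
Base rate for 4803.89.17 is 11%.
Origin Zoria qualifies under the Serica–Zoria agreement and 4803.89.17 is covered: preferential rate 1.5% applies instead.
The additional-duty order on 4803.89.17 targets Drenania, not Zoria; it does not apply.
Duty = €242,335.15 × 1.5% = €3,635.03.
Line 2 (2050.45.02, Zoria, 3,649 liters, €212,882.66):
Base rate for 2050.45.02 is 8.5% + €3.34/liter.
Origin Zoria qualifies under the Serica–Zoria agreement and 2050.45.02 is covered: preferential rate 6% applies instead.
Duty = €212,882.66 × 6% = €12,772.96.
Line 3 (5771.79.45, Zoria, 3,897 units, €389,193.39):
Base rate for 5771.79.45 is €2.58/unit.
Origin Zoria qualifies under the Serica–Zoria agreement and 5771.79.45 is covered: preferential rate Free applies instead.
Duty = €389,193.39 × 0% = €0.00.
Total = €3,635.03 + €12,772.96 + €0.00 = €16,407.99.

€16,407.99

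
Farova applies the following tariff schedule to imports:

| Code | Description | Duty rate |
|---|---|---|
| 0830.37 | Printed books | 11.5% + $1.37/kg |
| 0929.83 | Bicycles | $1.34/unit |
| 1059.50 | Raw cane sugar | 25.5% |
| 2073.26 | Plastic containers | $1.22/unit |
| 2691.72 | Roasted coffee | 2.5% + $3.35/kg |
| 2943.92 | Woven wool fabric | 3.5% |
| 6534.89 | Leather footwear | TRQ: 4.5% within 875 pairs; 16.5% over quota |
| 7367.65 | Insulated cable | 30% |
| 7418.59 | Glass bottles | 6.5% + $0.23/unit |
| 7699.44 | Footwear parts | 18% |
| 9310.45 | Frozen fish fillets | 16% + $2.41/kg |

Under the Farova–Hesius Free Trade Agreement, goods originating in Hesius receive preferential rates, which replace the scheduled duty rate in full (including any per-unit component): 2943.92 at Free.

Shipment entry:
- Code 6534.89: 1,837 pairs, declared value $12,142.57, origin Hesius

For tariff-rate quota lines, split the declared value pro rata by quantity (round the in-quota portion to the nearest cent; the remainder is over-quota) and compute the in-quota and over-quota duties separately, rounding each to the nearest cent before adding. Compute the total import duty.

$1,309.48

Line 1 (6534.89, Hesius, 1,837 pairs, $12,142.57):
Code 6534.89 is under a tariff-rate quota (threshold 875 pairs). In-quota: 875 pairs at 4.5%; over-quota: 962 pairs at 16.5%.
Pro-rata value split: in-quota = $12,142.57 × 875/1,837 = $5,783.75; over-quota = $12,142.57 − $5,783.75 = $6,358.82.
In-quota duty = $5,783.75 × 4.5% = $260.27. Over-quota duty = $6,358.82 × 16.5% = $1,049.21.
Line duty = $260.27 + $1,049.21 = $1,309.48.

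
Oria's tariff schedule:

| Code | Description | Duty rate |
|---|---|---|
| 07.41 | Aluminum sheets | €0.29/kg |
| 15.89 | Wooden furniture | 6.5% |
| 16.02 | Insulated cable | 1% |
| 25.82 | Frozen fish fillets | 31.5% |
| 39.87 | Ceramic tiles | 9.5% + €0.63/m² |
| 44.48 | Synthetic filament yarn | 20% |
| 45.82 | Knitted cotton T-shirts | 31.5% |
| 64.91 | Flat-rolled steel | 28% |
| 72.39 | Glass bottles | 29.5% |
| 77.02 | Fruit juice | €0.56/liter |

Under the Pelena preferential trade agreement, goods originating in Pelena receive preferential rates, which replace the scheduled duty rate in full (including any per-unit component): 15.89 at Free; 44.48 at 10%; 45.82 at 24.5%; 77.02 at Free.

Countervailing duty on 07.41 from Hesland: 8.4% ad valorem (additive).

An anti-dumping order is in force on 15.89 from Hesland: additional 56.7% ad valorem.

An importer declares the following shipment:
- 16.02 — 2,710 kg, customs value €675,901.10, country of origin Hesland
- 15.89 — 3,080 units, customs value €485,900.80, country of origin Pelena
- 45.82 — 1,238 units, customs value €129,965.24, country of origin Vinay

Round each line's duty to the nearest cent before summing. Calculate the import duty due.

€47,698.06

Line 1 (16.02, Hesland, 2,710 kg, €675,901.10):
Base rate for 16.02 is 1%.
Duty = €675,901.10 × 1% = €6,759.01.
Line 2 (15.89, Pelena, 3,080 units, €485,900.80):
Base rate for 15.89 is 6.5%.
Origin Pelena qualifies under the Oria–Pelena agreement and 15.89 is covered: preferential rate Free applies instead.
The additional-duty order on 15.89 targets Hesland, not Pelena; it does not apply.
Duty = €485,900.80 × 0% = €0.00.
Line 3 (45.82, Vinay, 1,238 units, €129,965.24):
Base rate for 45.82 is 31.5%.
45.82 has an FTA preferential rate, but origin Vinay is not Pelena; base rate stands.
Duty = €129,965.24 × 31.5% = €40,939.05.
Total = €6,759.01 + €0.00 + €40,939.05 = €47,698.06.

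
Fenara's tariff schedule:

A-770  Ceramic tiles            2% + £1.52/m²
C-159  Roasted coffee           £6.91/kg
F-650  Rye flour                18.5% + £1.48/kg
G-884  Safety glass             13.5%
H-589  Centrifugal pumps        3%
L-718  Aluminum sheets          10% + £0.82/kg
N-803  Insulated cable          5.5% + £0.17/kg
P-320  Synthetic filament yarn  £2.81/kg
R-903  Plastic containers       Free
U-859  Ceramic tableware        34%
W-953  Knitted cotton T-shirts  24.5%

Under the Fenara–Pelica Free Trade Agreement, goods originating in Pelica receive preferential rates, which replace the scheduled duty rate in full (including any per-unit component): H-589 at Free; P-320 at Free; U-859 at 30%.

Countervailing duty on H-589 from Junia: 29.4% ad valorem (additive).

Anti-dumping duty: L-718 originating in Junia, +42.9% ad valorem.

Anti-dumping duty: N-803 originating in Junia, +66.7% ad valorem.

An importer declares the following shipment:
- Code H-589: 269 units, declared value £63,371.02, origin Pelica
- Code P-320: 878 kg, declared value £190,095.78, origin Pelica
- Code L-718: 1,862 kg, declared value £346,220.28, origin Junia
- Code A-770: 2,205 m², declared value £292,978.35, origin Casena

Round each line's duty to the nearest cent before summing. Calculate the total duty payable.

Line 1 (H-589, Pelica, 269 units, £63,371.02):
Base rate for H-589 is 3%.
Origin Pelica qualifies under the Fenara–Pelica agreement and H-589 is covered: preferential rate Free applies instead.
The additional-duty order on H-589 targets Junia, not Pelica; it does not apply.
Duty = £63,371.02 × 0% = £0.00.
Line 2 (P-320, Pelica, 878 kg, £190,095.78):
Base rate for P-320 is £2.81/kg.
Origin Pelica qualifies under the Fenara–Pelica agreement and P-320 is covered: preferential rate Free applies instead.
Duty = £190,095.78 × 0% = £0.00.
Line 3 (L-718, Junia, 1,862 kg, £346,220.28):
Base rate for L-718 is 10% + £0.82/kg.
Additional duty on L-718 from Junia: +42.9%. Applied ad valorem rate: 10% + 42.9% = 52.9%.
Duty = £346,220.28 × 52.9% + 1,862 × £0.82 = £184,677.37.
Line 4 (A-770, Casena, 2,205 m², £292,978.35):
Base rate for A-770 is 2% + £1.52/m².
Duty = £292,978.35 × 2% + 2,205 × £1.52 = £9,211.17.
Total = £0.00 + £0.00 + £184,677.37 + £9,211.17 = £193,888.54.

£193,888.54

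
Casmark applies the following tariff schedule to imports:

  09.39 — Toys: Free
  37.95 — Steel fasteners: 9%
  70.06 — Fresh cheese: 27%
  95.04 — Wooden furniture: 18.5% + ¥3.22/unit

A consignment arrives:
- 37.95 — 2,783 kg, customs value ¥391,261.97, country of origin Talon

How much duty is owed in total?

Line 1 (37.95, Talon, 2,783 kg, ¥391,261.97):
Base rate for 37.95 is 9%.
Duty = ¥391,261.97 × 9% = ¥35,213.58.

¥35,213.58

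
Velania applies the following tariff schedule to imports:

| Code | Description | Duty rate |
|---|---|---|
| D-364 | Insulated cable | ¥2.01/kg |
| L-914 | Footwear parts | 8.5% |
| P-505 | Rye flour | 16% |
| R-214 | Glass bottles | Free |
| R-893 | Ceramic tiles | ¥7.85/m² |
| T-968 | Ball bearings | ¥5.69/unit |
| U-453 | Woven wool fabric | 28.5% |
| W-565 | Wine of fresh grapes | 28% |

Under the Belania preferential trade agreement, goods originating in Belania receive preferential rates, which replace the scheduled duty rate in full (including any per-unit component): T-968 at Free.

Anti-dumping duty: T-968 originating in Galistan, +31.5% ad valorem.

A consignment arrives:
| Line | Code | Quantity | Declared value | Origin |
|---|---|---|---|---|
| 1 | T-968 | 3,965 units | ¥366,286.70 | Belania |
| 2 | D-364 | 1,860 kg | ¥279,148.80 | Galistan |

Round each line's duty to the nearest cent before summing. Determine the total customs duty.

Line 1 (T-968, Belania, 3,965 units, ¥366,286.70):
Base rate for T-968 is ¥5.69/unit.
Origin Belania qualifies under the Velania–Belania agreement and T-968 is covered: preferential rate Free applies instead.
The additional-duty order on T-968 targets Galistan, not Belania; it does not apply.
Duty = ¥366,286.70 × 0% = ¥0.00.
Line 2 (D-364, Galistan, 1,860 kg, ¥279,148.80):
Base rate for D-364 is ¥2.01/kg.
Duty = 1,860 × ¥2.01 = ¥3,738.60.
Total = ¥0.00 + ¥3,738.60 = ¥3,738.60.

¥3,738.60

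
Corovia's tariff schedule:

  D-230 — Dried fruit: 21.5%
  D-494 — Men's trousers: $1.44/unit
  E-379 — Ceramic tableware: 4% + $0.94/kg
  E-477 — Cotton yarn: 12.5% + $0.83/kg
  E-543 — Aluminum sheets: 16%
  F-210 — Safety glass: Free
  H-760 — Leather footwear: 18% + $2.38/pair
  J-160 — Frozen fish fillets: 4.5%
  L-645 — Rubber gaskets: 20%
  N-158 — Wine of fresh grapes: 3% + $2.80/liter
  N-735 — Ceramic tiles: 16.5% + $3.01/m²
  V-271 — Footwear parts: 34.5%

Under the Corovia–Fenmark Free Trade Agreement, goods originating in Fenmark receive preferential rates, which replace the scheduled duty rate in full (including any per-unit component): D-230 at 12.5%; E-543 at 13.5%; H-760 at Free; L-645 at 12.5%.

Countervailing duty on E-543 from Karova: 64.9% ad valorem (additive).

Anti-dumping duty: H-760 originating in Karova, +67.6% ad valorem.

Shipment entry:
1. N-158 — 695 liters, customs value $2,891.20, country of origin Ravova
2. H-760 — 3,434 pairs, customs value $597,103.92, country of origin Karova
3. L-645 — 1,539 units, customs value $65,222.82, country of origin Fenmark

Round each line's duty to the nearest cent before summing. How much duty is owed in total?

$529,479.47

Line 1 (N-158, Ravova, 695 liters, $2,891.20):
Base rate for N-158 is 3% + $2.80/liter.
Duty = $2,891.20 × 3% + 695 × $2.80 = $2,032.74.
Line 2 (H-760, Karova, 3,434 pairs, $597,103.92):
Base rate for H-760 is 18% + $2.38/pair.
H-760 has an FTA preferential rate, but origin Karova is not Fenmark; base rate stands.
Additional duty on H-760 from Karova: +67.6%. Applied ad valorem rate: 18% + 67.6% = 85.6%.
Duty = $597,103.92 × 85.6% + 3,434 × $2.38 = $519,293.88.
Line 3 (L-645, Fenmark, 1,539 units, $65,222.82):
Base rate for L-645 is 20%.
Origin Fenmark qualifies under the Corovia–Fenmark agreement and L-645 is covered: preferential rate 12.5% applies instead.
Duty = $65,222.82 × 12.5% = $8,152.85.
Total = $2,032.74 + $519,293.88 + $8,152.85 = $529,479.47.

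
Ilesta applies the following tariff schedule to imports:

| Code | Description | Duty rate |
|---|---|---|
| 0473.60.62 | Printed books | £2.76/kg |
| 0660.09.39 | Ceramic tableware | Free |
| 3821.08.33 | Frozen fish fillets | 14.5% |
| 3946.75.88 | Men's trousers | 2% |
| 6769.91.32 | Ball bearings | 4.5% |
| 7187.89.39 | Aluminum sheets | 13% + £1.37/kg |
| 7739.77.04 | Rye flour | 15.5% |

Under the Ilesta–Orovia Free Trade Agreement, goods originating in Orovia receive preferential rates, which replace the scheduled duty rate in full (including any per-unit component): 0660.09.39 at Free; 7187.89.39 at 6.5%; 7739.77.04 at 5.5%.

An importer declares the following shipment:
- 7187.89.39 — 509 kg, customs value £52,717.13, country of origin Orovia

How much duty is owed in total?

Line 1 (7187.89.39, Orovia, 509 kg, £52,717.13):
Base rate for 7187.89.39 is 13% + £1.37/kg.
Origin Orovia qualifies under the Ilesta–Orovia agreement and 7187.89.39 is covered: preferential rate 6.5% applies instead.
Duty = £52,717.13 × 6.5% = £3,426.61.

£3,426.61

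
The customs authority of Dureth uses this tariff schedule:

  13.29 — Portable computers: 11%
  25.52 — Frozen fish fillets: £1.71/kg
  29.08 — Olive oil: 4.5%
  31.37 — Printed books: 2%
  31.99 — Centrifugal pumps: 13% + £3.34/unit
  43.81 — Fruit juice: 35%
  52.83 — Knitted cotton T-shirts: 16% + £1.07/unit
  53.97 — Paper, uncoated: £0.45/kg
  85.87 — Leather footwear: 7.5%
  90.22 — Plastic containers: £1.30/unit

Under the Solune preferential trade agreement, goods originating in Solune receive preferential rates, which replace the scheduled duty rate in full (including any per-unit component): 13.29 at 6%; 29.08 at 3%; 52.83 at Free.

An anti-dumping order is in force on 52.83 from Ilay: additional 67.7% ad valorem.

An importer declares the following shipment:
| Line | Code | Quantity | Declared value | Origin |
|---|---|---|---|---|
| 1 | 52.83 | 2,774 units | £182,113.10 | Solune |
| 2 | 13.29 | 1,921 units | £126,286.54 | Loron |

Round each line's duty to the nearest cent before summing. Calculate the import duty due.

£13,891.52

Line 1 (52.83, Solune, 2,774 units, £182,113.10):
Base rate for 52.83 is 16% + £1.07/unit.
Origin Solune qualifies under the Dureth–Solune agreement and 52.83 is covered: preferential rate Free applies instead.
The additional-duty order on 52.83 targets Ilay, not Solune; it does not apply.
Duty = £182,113.10 × 0% = £0.00.
Line 2 (13.29, Loron, 1,921 units, £126,286.54):
Base rate for 13.29 is 11%.
13.29 has an FTA preferential rate, but origin Loron is not Solune; base rate stands.
Duty = £126,286.54 × 11% = £13,891.52.
Total = £0.00 + £13,891.52 = £13,891.52.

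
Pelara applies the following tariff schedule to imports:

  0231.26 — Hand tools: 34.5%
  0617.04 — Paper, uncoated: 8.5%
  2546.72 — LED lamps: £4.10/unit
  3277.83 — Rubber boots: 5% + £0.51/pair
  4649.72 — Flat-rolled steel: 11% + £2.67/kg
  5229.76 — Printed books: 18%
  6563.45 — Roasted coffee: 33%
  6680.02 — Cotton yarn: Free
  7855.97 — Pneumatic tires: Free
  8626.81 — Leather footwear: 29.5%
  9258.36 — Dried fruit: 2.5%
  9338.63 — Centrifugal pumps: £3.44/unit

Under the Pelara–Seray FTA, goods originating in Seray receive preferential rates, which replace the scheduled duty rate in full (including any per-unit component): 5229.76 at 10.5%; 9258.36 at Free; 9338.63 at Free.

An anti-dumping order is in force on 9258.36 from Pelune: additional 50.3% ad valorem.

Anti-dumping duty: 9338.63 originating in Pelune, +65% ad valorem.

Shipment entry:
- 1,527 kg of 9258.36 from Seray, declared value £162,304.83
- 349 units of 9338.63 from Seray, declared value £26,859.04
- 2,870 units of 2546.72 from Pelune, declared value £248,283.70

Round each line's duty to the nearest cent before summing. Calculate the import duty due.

Line 1 (9258.36, Seray, 1,527 kg, £162,304.83):
Base rate for 9258.36 is 2.5%.
Origin Seray qualifies under the Pelara–Seray agreement and 9258.36 is covered: preferential rate Free applies instead.
The additional-duty order on 9258.36 targets Pelune, not Seray; it does not apply.
Duty = £162,304.83 × 0% = £0.00.
Line 2 (9338.63, Seray, 349 units, £26,859.04):
Base rate for 9338.63 is £3.44/unit.
Origin Seray qualifies under the Pelara–Seray agreement and 9338.63 is covered: preferential rate Free applies instead.
The additional-duty order on 9338.63 targets Pelune, not Seray; it does not apply.
Duty = £26,859.04 × 0% = £0.00.
Line 3 (2546.72, Pelune, 2,870 units, £248,283.70):
Base rate for 2546.72 is £4.10/unit.
Duty = 2,870 × £4.10 = £11,767.00.
Total = £0.00 + £0.00 + £11,767.00 = £11,767.00.

£11,767.00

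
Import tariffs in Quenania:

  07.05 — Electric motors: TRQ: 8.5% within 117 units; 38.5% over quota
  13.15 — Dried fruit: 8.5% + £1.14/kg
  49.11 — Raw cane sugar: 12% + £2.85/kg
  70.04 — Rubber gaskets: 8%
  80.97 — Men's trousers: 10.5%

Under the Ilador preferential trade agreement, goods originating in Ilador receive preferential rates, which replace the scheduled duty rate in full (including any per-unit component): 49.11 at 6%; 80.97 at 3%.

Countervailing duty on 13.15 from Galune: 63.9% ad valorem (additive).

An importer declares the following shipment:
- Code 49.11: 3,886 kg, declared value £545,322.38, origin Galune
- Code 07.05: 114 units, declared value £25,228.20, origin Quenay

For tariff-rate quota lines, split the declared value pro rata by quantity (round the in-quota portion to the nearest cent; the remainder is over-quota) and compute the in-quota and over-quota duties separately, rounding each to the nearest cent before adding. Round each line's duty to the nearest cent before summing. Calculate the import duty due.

£78,658.19

Line 1 (49.11, Galune, 3,886 kg, £545,322.38):
Base rate for 49.11 is 12% + £2.85/kg.
49.11 has an FTA preferential rate, but origin Galune is not Ilador; base rate stands.
Duty = £545,322.38 × 12% + 3,886 × £2.85 = £76,513.79.
Line 2 (07.05, Quenay, 114 units, £25,228.20):
Code 07.05 is under a tariff-rate quota (threshold 117 units). Quantity 114 units is within the quota, so the in-quota rate 8.5% applies to the full value.
Duty = £25,228.20 × 8.5% = £2,144.40.
Total = £76,513.79 + £2,144.40 = £78,658.19.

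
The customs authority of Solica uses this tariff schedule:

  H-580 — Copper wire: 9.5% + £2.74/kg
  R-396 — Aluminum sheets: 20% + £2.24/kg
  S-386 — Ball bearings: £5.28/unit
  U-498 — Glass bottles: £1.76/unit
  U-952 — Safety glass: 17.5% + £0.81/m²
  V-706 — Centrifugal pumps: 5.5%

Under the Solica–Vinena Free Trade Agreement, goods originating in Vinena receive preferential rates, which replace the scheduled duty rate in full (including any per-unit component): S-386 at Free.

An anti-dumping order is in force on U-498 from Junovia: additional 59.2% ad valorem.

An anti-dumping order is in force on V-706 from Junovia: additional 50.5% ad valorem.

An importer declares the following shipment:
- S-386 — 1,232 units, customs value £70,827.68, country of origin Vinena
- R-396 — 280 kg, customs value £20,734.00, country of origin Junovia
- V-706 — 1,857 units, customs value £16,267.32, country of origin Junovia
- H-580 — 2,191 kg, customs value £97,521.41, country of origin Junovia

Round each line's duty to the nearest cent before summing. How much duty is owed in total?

Line 1 (S-386, Vinena, 1,232 units, £70,827.68):
Base rate for S-386 is £5.28/unit.
Origin Vinena qualifies under the Solica–Vinena agreement and S-386 is covered: preferential rate Free applies instead.
Duty = £70,827.68 × 0% = £0.00.
Line 2 (R-396, Junovia, 280 kg, £20,734.00):
Base rate for R-396 is 20% + £2.24/kg.
Duty = £20,734.00 × 20% + 280 × £2.24 = £4,774.00.
Line 3 (V-706, Junovia, 1,857 units, £16,267.32):
Base rate for V-706 is 5.5%.
Additional duty on V-706 from Junovia: +50.5%. Applied ad valorem rate: 5.5% + 50.5% = 56%.
Duty = £16,267.32 × 56% = £9,109.70.
Line 4 (H-580, Junovia, 2,191 kg, £97,521.41):
Base rate for H-580 is 9.5% + £2.74/kg.
Duty = £97,521.41 × 9.5% + 2,191 × £2.74 = £15,267.87.
Total = £0.00 + £4,774.00 + £9,109.70 + £15,267.87 = £29,151.57.

£29,151.57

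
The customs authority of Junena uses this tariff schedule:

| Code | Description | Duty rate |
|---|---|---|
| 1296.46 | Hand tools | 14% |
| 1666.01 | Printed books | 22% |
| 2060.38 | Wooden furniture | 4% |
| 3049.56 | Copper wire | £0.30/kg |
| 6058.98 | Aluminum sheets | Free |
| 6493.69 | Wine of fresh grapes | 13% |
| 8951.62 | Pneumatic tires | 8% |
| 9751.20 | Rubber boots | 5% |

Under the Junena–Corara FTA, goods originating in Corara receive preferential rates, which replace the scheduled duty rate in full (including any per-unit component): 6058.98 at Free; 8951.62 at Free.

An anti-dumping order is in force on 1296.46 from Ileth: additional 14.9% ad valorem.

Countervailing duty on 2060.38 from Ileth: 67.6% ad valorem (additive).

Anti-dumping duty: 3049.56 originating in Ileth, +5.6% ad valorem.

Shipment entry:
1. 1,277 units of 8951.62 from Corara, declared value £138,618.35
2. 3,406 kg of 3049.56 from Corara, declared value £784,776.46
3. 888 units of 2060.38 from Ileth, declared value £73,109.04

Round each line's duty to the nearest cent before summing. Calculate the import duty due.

Line 1 (8951.62, Corara, 1,277 units, £138,618.35):
Base rate for 8951.62 is 8%.
Origin Corara qualifies under the Junena–Corara agreement and 8951.62 is covered: preferential rate Free applies instead.
Duty = £138,618.35 × 0% = £0.00.
Line 2 (3049.56, Corara, 3,406 kg, £784,776.46):
Base rate for 3049.56 is £0.30/kg.
Origin Corara is the FTA partner but 3049.56 is not on the preference list; base rate stands.
The additional-duty order on 3049.56 targets Ileth, not Corara; it does not apply.
Duty = 3,406 × £0.30 = £1,021.80.
Line 3 (2060.38, Ileth, 888 units, £73,109.04):
Base rate for 2060.38 is 4%.
Additional duty on 2060.38 from Ileth: +67.6%. Applied ad valorem rate: 4% + 67.6% = 71.6%.
Duty = £73,109.04 × 71.6% = £52,346.07.
Total = £0.00 + £1,021.80 + £52,346.07 = £53,367.87.

£53,367.87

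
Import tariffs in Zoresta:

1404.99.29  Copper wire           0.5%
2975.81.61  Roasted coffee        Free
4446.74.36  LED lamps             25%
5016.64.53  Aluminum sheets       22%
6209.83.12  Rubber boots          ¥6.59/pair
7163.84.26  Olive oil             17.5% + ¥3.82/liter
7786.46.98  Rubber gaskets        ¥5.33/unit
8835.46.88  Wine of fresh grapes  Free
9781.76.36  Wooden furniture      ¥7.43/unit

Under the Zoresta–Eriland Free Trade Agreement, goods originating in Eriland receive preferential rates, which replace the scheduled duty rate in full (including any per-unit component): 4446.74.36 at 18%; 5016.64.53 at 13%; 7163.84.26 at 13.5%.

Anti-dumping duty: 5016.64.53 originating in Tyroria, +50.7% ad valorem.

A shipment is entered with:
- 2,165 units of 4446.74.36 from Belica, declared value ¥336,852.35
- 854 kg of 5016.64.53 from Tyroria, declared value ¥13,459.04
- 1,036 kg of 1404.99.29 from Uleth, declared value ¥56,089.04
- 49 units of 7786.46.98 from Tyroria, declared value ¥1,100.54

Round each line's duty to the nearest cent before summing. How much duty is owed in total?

Line 1 (4446.74.36, Belica, 2,165 units, ¥336,852.35):
Base rate for 4446.74.36 is 25%.
4446.74.36 has an FTA preferential rate, but origin Belica is not Eriland; base rate stands.
Duty = ¥336,852.35 × 25% = ¥84,213.09.
Line 2 (5016.64.53, Tyroria, 854 kg, ¥13,459.04):
Base rate for 5016.64.53 is 22%.
5016.64.53 has an FTA preferential rate, but origin Tyroria is not Eriland; base rate stands.
Additional duty on 5016.64.53 from Tyroria: +50.7%. Applied ad valorem rate: 22% + 50.7% = 72.7%.
Duty = ¥13,459.04 × 72.7% = ¥9,784.72.
Line 3 (1404.99.29, Uleth, 1,036 kg, ¥56,089.04):
Base rate for 1404.99.29 is 0.5%.
Duty = ¥56,089.04 × 0.5% = ¥280.45.
Line 4 (7786.46.98, Tyroria, 49 units, ¥1,100.54):
Base rate for 7786.46.98 is ¥5.33/unit.
Duty = 49 × ¥5.33 = ¥261.17.
Total = ¥84,213.09 + ¥9,784.72 + ¥280.45 + ¥261.17 = ¥94,539.43.

¥94,539.43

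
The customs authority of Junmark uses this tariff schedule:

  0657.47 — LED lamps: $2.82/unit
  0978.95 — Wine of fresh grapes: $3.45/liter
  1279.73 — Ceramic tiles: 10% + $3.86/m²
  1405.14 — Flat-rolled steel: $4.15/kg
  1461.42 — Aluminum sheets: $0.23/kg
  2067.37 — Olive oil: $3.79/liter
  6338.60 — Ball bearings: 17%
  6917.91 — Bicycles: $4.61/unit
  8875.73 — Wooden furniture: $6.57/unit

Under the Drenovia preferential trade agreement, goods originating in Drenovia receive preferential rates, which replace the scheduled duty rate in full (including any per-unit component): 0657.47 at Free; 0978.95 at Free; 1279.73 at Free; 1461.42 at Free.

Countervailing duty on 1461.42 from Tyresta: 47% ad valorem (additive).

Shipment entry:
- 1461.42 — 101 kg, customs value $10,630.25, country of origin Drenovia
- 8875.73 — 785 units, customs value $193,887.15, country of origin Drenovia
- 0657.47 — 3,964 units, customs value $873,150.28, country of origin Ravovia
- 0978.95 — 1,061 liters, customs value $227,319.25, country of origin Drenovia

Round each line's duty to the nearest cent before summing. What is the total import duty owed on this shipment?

$16,335.93

Line 1 (1461.42, Drenovia, 101 kg, $10,630.25):
Base rate for 1461.42 is $0.23/kg.
Origin Drenovia qualifies under the Junmark–Drenovia agreement and 1461.42 is covered: preferential rate Free applies instead.
The additional-duty order on 1461.42 targets Tyresta, not Drenovia; it does not apply.
Duty = $10,630.25 × 0% = $0.00.
Line 2 (8875.73, Drenovia, 785 units, $193,887.15):
Base rate for 8875.73 is $6.57/unit.
Origin Drenovia is the FTA partner but 8875.73 is not on the preference list; base rate stands.
Duty = 785 × $6.57 = $5,157.45.
Line 3 (0657.47, Ravovia, 3,964 units, $873,150.28):
Base rate for 0657.47 is $2.82/unit.
0657.47 has an FTA preferential rate, but origin Ravovia is not Drenovia; base rate stands.
Duty = 3,964 × $2.82 = $11,178.48.
Line 4 (0978.95, Drenovia, 1,061 liters, $227,319.25):
Base rate for 0978.95 is $3.45/liter.
Origin Drenovia qualifies under the Junmark–Drenovia agreement and 0978.95 is covered: preferential rate Free applies instead.
Duty = $227,319.25 × 0% = $0.00.
Total = $0.00 + $5,157.45 + $11,178.48 + $0.00 = $16,335.93.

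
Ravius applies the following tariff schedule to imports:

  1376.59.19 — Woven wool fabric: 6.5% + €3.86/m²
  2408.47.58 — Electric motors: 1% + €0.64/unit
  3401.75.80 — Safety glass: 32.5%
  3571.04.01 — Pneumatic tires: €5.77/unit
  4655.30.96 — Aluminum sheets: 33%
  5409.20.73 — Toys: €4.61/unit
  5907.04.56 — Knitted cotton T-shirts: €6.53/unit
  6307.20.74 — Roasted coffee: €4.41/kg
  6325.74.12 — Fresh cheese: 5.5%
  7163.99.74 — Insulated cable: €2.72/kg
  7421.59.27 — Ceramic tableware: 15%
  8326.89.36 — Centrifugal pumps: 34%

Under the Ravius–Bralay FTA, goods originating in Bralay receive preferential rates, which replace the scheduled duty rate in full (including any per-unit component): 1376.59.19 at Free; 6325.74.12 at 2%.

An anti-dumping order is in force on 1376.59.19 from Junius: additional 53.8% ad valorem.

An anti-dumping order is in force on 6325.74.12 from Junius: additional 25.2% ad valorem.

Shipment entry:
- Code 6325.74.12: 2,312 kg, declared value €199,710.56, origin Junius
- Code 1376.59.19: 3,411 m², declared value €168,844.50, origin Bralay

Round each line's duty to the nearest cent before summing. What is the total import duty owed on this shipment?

Line 1 (6325.74.12, Junius, 2,312 kg, €199,710.56):
Base rate for 6325.74.12 is 5.5%.
6325.74.12 has an FTA preferential rate, but origin Junius is not Bralay; base rate stands.
Additional duty on 6325.74.12 from Junius: +25.2%. Applied ad valorem rate: 5.5% + 25.2% = 30.7%.
Duty = €199,710.56 × 30.7% = €61,311.14.
Line 2 (1376.59.19, Bralay, 3,411 m², €168,844.50):
Base rate for 1376.59.19 is 6.5% + €3.86/m².
Origin Bralay qualifies under the Ravius–Bralay agreement and 1376.59.19 is covered: preferential rate Free applies instead.
The additional-duty order on 1376.59.19 targets Junius, not Bralay; it does not apply.
Duty = €168,844.50 × 0% = €0.00.
Total = €61,311.14 + €0.00 = €61,311.14.

€61,311.14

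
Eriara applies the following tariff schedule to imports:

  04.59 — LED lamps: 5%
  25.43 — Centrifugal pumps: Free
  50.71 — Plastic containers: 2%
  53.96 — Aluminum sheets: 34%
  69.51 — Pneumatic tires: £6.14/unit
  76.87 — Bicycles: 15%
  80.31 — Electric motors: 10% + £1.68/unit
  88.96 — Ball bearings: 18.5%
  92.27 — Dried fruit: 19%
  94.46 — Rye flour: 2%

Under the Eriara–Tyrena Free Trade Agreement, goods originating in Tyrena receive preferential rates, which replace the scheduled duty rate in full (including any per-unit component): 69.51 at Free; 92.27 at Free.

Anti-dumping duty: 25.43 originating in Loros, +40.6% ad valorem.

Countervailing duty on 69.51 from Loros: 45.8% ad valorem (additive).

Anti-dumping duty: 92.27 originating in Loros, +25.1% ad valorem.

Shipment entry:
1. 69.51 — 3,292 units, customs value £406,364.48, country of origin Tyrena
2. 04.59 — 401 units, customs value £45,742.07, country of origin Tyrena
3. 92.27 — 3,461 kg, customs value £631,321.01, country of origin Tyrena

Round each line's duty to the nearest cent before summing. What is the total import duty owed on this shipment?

Line 1 (69.51, Tyrena, 3,292 units, £406,364.48):
Base rate for 69.51 is £6.14/unit.
Origin Tyrena qualifies under the Eriara–Tyrena agreement and 69.51 is covered: preferential rate Free applies instead.
The additional-duty order on 69.51 targets Loros, not Tyrena; it does not apply.
Duty = £406,364.48 × 0% = £0.00.
Line 2 (04.59, Tyrena, 401 units, £45,742.07):
Base rate for 04.59 is 5%.
Origin Tyrena is the FTA partner but 04.59 is not on the preference list; base rate stands.
Duty = £45,742.07 × 5% = £2,287.10.
Line 3 (92.27, Tyrena, 3,461 kg, £631,321.01):
Base rate for 92.27 is 19%.
Origin Tyrena qualifies under the Eriara–Tyrena agreement and 92.27 is covered: preferential rate Free applies instead.
The additional-duty order on 92.27 targets Loros, not Tyrena; it does not apply.
Duty = £631,321.01 × 0% = £0.00.
Total = £0.00 + £2,287.10 + £0.00 = £2,287.10.

£2,287.10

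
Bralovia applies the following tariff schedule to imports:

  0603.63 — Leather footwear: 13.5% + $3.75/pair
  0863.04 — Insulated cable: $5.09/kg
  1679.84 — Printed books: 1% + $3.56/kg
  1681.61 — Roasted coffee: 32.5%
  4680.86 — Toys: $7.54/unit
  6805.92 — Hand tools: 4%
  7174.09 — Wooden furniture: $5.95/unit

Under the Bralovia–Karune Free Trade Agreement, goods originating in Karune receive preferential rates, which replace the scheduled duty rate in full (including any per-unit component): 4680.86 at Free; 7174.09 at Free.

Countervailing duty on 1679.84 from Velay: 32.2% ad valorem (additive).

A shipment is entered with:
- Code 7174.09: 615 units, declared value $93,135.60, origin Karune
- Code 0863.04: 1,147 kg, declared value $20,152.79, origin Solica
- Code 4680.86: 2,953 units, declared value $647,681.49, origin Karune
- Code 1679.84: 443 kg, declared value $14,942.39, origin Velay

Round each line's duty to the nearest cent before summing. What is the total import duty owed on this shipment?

$12,376.18

Line 1 (7174.09, Karune, 615 units, $93,135.60):
Base rate for 7174.09 is $5.95/unit.
Origin Karune qualifies under the Bralovia–Karune agreement and 7174.09 is covered: preferential rate Free applies instead.
Duty = $93,135.60 × 0% = $0.00.
Line 2 (0863.04, Solica, 1,147 kg, $20,152.79):
Base rate for 0863.04 is $5.09/kg.
Duty = 1,147 × $5.09 = $5,838.23.
Line 3 (4680.86, Karune, 2,953 units, $647,681.49):
Base rate for 4680.86 is $7.54/unit.
Origin Karune qualifies under the Bralovia–Karune agreement and 4680.86 is covered: preferential rate Free applies instead.
Duty = $647,681.49 × 0% = $0.00.
Line 4 (1679.84, Velay, 443 kg, $14,942.39):
Base rate for 1679.84 is 1% + $3.56/kg.
Additional duty on 1679.84 from Velay: +32.2%. Applied ad valorem rate: 1% + 32.2% = 33.2%.
Duty = $14,942.39 × 33.2% + 443 × $3.56 = $6,537.95.
Total = $0.00 + $5,838.23 + $0.00 + $6,537.95 = $12,376.18.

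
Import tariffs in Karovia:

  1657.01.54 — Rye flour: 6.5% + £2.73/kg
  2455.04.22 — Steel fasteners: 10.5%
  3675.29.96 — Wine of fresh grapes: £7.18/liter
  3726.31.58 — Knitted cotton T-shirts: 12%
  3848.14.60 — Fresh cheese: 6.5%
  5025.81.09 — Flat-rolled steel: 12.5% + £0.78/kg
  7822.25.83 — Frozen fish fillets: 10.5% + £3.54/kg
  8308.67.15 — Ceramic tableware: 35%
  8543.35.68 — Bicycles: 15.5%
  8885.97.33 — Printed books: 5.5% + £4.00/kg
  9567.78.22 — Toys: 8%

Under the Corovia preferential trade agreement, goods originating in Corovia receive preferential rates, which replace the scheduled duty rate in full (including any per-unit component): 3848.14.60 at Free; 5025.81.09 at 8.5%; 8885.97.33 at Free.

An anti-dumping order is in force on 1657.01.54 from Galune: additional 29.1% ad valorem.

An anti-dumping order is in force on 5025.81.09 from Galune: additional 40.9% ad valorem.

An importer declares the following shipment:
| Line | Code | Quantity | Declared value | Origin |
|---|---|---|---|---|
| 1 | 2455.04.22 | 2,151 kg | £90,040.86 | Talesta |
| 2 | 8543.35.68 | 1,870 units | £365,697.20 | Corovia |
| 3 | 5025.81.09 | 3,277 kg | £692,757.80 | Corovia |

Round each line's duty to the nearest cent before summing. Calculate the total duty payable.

Line 1 (2455.04.22, Talesta, 2,151 kg, £90,040.86):
Base rate for 2455.04.22 is 10.5%.
Duty = £90,040.86 × 10.5% = £9,454.29.
Line 2 (8543.35.68, Corovia, 1,870 units, £365,697.20):
Base rate for 8543.35.68 is 15.5%.
Origin Corovia is the FTA partner but 8543.35.68 is not on the preference list; base rate stands.
Duty = £365,697.20 × 15.5% = £56,683.07.
Line 3 (5025.81.09, Corovia, 3,277 kg, £692,757.80):
Base rate for 5025.81.09 is 12.5% + £0.78/kg.
Origin Corovia qualifies under the Karovia–Corovia agreement and 5025.81.09 is covered: preferential rate 8.5% applies instead.
The additional-duty order on 5025.81.09 targets Galune, not Corovia; it does not apply.
Duty = £692,757.80 × 8.5% = £58,884.41.
Total = £9,454.29 + £56,683.07 + £58,884.41 = £125,021.77.

£125,021.77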